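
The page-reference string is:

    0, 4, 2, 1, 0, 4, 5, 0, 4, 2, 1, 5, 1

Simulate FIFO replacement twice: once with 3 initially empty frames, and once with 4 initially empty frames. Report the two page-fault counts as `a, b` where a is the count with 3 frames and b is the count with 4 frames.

3 frames: F F F F F F F . . F F . . → 9 faults.
4 frames: F F F F . . F F F F F F . → 10 faults.
10 > 9: adding a frame increased faults — Belady's anomaly.

9, 10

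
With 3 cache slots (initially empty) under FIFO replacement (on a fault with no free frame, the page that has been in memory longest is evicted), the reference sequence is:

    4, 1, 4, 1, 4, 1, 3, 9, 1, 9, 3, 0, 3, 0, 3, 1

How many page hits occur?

4 → miss, frames (4)
1 → miss, frames (4 1)
4 → hit
1 → hit
4 → hit
1 → hit
3 → miss, frames (4 1 3)
9 → miss, evict 4, frames (1 3 9)
1 → hit
9 → hit
3 → hit
0 → miss, evict 1, frames (3 9 0)
3 → hit
0 → hit
3 → hit
1 → miss, evict 3, frames (9 0 1)
Hits: 10.

10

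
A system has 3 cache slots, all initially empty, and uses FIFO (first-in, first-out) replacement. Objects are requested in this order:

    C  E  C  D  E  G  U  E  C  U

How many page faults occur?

C: miss, frames (C)
E: miss, frames (C E)
C: hit
D: miss, frames (C E D)
E: hit
G: miss, evict C, frames (E D G)
U: miss, evict E, frames (D G U)
E: miss, evict D, frames (G U E)
C: miss, evict G, frames (U E C)
U: hit
Page faults: 7.

7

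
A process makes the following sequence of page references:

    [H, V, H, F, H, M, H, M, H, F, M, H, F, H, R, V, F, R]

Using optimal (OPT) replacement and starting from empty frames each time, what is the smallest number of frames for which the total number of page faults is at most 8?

3

f=1: 18 faults
f=2: 9 faults
f=3: 6 faults
f=4: 5 faults
f=5: 5 faults
Smallest f with faults ≤ 8 is 3.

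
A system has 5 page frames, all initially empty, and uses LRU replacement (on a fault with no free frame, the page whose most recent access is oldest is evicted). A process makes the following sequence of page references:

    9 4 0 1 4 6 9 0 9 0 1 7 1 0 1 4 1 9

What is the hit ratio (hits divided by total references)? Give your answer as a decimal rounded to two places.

9: miss, frames (9)
4: miss, frames (9 4)
0: miss, frames (9 4 0)
1: miss, frames (9 4 0 1)
4: hit
6: miss, frames (9 0 1 4 6)
9: hit
0: hit
9: hit
0: hit
1: hit
7: miss, evict 4, frames (6 9 0 1 7)
1: hit
0: hit
1: hit
4: miss, evict 6, frames (9 7 0 1 4)
1: hit
9: hit
Hits: 11 of 18 references → 11/18 = 0.6111.

0.61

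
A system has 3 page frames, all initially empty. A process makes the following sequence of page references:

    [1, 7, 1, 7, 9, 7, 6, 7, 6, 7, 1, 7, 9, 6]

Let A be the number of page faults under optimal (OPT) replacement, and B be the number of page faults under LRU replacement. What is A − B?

-2

Under OPT: F F . . F . F . . . . . F . → 5 faults.
Under LRU: F F . . F . F . . . F . F F → 7 faults.
A − B = 5 − 7 = -2.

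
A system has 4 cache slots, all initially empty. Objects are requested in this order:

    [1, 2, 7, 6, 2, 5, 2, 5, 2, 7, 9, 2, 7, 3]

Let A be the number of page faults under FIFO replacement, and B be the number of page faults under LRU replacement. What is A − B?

Under FIFO: F F F F . F . . . . F F F F → 9 faults.
Under LRU: F F F F . F . . . . F . . F → 7 faults.
A − B = 9 − 7 = 2.

2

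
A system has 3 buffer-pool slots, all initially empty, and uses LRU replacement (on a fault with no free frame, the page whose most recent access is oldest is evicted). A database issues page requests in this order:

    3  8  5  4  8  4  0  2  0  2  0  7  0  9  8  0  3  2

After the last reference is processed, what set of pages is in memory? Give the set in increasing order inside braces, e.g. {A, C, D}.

{0, 2, 3}

3: fault, frames [3]
8: fault, frames [3, 8]
5: fault, frames [3, 8, 5]
4: fault, evict 3, frames [8, 5, 4]
8: hit
4: hit
0: fault, evict 5, frames [8, 4, 0]
2: fault, evict 8, frames [4, 0, 2]
0: hit
2: hit
0: hit
7: fault, evict 4, frames [2, 0, 7]
0: hit
9: fault, evict 2, frames [7, 0, 9]
8: fault, evict 7, frames [0, 9, 8]
0: hit
3: fault, evict 9, frames [8, 0, 3]
2: fault, evict 8, frames [0, 3, 2]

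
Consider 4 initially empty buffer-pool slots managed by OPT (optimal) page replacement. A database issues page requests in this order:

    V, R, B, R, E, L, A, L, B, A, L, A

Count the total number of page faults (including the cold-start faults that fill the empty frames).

6

V: miss, frames [V]
R: miss, frames [V, R]
B: miss, frames [V, R, B]
R: hit
E: miss, frames [V, R, B, E]
L: miss, evict E, frames [V, R, B, L]
A: miss, evict R, frames [V, B, L, A]
L: hit
B: hit
A: hit
L: hit
A: hit
Page faults: 6.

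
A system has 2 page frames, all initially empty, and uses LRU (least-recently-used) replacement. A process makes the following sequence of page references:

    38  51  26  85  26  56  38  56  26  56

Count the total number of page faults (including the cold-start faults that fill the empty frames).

7

38 -> fault, frames [38]
51 -> fault, frames [38, 51]
26 -> fault, evict 38, frames [51, 26]
85 -> fault, evict 51, frames [26, 85]
26 -> hit
56 -> fault, evict 85, frames [26, 56]
38 -> fault, evict 26, frames [56, 38]
56 -> hit
26 -> fault, evict 38, frames [56, 26]
56 -> hit
Page faults: 7.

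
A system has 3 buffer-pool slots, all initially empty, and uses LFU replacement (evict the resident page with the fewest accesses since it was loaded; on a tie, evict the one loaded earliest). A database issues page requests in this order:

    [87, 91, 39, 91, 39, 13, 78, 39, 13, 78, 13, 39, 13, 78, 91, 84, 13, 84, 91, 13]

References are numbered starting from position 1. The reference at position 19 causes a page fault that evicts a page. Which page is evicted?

pos 1: 87 → miss, frames [87]
pos 2: 91 → miss, frames [87, 91]
pos 3: 39 → miss, frames [87, 91, 39]
pos 4: 91 → hit
pos 5: 39 → hit
pos 6: 13 → miss, evict 87, frames [91, 39, 13]
pos 7: 78 → miss, evict 13, frames [91, 39, 78]
pos 8: 39 → hit
pos 9: 13 → miss, evict 78, frames [91, 39, 13]
pos 10: 78 → miss, evict 13, frames [91, 39, 78]
pos 11: 13 → miss, evict 78, frames [91, 39, 13]
pos 12: 39 → hit
pos 13: 13 → hit
pos 14: 78 → miss, evict 91, frames [39, 13, 78]
pos 15: 91 → miss, evict 78, frames [39, 13, 91]
pos 16: 84 → miss, evict 91, frames [39, 13, 84]
pos 17: 13 → hit
pos 18: 84 → hit
pos 19: 91 → miss, evict 84, frames [39, 13, 91]
At position 19, page 84 is evicted.

84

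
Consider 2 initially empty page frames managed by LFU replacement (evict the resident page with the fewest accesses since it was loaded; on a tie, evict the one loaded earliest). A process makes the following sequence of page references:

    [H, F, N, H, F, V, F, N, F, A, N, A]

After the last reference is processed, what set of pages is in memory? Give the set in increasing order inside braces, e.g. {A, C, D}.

H → miss, frames (H)
F → miss, frames (H F)
N → miss, evict H, frames (F N)
H → miss, evict F, frames (N H)
F → miss, evict N, frames (H F)
V → miss, evict H, frames (F V)
F → hit
N → miss, evict V, frames (F N)
F → hit
A → miss, evict N, frames (F A)
N → miss, evict A, frames (F N)
A → miss, evict N, frames (F A)

{A, F}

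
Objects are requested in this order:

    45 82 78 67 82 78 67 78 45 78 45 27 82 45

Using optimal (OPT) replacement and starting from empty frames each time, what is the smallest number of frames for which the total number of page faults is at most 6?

f=1: 14 faults
f=2: 8 faults
f=3: 6 faults
f=4: 5 faults
f=5: 5 faults
Smallest f with faults ≤ 6 is 3.

3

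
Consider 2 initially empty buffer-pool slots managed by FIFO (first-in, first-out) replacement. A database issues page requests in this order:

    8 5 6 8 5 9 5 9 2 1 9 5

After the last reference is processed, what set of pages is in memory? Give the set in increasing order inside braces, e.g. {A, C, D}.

8 -> fault, frames (8)
5 -> fault, frames (8 5)
6 -> fault, evict 8, frames (5 6)
8 -> fault, evict 5, frames (6 8)
5 -> fault, evict 6, frames (8 5)
9 -> fault, evict 8, frames (5 9)
5 -> hit
9 -> hit
2 -> fault, evict 5, frames (9 2)
1 -> fault, evict 9, frames (2 1)
9 -> fault, evict 2, frames (1 9)
5 -> fault, evict 1, frames (9 5)

{5, 9}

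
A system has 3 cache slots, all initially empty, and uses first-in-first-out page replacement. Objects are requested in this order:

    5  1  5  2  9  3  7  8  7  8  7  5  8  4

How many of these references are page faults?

5: fault, frames (5)
1: fault, frames (5 1)
5: hit
2: fault, frames (5 1 2)
9: fault, evict 5, frames (1 2 9)
3: fault, evict 1, frames (2 9 3)
7: fault, evict 2, frames (9 3 7)
8: fault, evict 9, frames (3 7 8)
7: hit
8: hit
7: hit
5: fault, evict 3, frames (7 8 5)
8: hit
4: fault, evict 7, frames (8 5 4)
Page faults: 9.

9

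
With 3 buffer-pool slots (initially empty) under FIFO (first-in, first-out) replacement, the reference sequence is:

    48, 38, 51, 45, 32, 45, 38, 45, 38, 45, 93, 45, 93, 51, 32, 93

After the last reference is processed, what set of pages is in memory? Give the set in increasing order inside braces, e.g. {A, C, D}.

48 -> fault, frames [48]
38 -> fault, frames [48, 38]
51 -> fault, frames [48, 38, 51]
45 -> fault, evict 48, frames [38, 51, 45]
32 -> fault, evict 38, frames [51, 45, 32]
45 -> hit
38 -> fault, evict 51, frames [45, 32, 38]
45 -> hit
38 -> hit
45 -> hit
93 -> fault, evict 45, frames [32, 38, 93]
45 -> fault, evict 32, frames [38, 93, 45]
93 -> hit
51 -> fault, evict 38, frames [93, 45, 51]
32 -> fault, evict 93, frames [45, 51, 32]
93 -> fault, evict 45, frames [51, 32, 93]

{32, 51, 93}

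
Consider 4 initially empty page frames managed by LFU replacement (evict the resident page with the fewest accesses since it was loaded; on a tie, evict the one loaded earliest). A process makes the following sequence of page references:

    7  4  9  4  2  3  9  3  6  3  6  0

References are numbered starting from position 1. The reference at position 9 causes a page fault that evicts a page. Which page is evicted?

pos 1: 7 -> miss, frames {7}
pos 2: 4 -> miss, frames {7,4}
pos 3: 9 -> miss, frames {7,4,9}
pos 4: 4 -> hit
pos 5: 2 -> miss, frames {7,4,9,2}
pos 6: 3 -> miss, evict 7, frames {4,9,2,3}
pos 7: 9 -> hit
pos 8: 3 -> hit
pos 9: 6 -> miss, evict 2, frames {4,9,3,6}
At position 9, page 2 is evicted.

2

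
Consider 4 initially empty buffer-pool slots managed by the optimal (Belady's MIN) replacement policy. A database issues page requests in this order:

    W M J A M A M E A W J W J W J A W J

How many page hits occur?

13

W → fault, frames {W}
M → fault, frames {W,M}
J → fault, frames {W,M,J}
A → fault, frames {W,M,J,A}
M → hit
A → hit
M → hit
E → fault, evict M, frames {W,J,A,E}
A → hit
W → hit
J → hit
W → hit
J → hit
W → hit
J → hit
A → hit
W → hit
J → hit
Hits: 13.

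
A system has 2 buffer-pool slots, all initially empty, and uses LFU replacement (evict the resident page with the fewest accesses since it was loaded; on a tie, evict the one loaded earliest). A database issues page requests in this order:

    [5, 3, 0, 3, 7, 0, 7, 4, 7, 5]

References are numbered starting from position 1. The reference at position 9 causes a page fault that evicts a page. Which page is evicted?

pos 1: 5 -> fault, frames [5]
pos 2: 3 -> fault, frames [5, 3]
pos 3: 0 -> fault, evict 5, frames [3, 0]
pos 4: 3 -> hit
pos 5: 7 -> fault, evict 0, frames [3, 7]
pos 6: 0 -> fault, evict 7, frames [3, 0]
pos 7: 7 -> fault, evict 0, frames [3, 7]
pos 8: 4 -> fault, evict 7, frames [3, 4]
pos 9: 7 -> fault, evict 4, frames [3, 7]
At position 9, page 4 is evicted.

4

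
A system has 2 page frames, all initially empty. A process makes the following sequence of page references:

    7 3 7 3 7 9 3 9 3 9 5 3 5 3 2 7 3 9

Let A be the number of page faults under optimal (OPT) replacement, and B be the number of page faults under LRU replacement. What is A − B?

-3

Under OPT: F F . . . F . . . . F . . . F F . F → 7 faults.
Under LRU: F F . . . F F . . . F F . . F F F F → 10 faults.
A − B = 7 − 10 = -3.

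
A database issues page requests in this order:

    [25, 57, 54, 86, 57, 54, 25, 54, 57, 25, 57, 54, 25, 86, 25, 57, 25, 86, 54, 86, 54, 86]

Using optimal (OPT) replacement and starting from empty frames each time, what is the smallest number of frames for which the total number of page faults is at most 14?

f=1: 22 faults
f=2: 12 faults
f=3: 7 faults
f=4: 4 faults
Smallest f with faults ≤ 14 is 2.

2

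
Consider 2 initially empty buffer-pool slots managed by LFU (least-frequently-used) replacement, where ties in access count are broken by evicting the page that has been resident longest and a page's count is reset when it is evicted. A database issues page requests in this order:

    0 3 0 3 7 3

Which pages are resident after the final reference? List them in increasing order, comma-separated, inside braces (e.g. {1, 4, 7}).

0 -> miss, frames (0)
3 -> miss, frames (0 3)
0 -> hit
3 -> hit
7 -> miss, evict 0, frames (3 7)
3 -> hit

{3, 7}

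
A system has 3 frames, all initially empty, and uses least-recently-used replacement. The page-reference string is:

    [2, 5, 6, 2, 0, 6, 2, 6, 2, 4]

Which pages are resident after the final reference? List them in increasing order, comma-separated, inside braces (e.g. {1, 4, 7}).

{2, 4, 6}

2: fault, frames [2]
5: fault, frames [2, 5]
6: fault, frames [2, 5, 6]
2: hit
0: fault, evict 5, frames [6, 2, 0]
6: hit
2: hit
6: hit
2: hit
4: fault, evict 0, frames [6, 2, 4]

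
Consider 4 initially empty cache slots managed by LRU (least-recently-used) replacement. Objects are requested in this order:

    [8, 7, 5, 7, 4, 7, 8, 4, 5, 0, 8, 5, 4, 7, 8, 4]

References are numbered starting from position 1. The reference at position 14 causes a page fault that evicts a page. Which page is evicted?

0

pos 1: 8: miss, frames {8}
pos 2: 7: miss, frames {8,7}
pos 3: 5: miss, frames {8,7,5}
pos 4: 7: hit
pos 5: 4: miss, frames {8,5,7,4}
pos 6: 7: hit
pos 7: 8: hit
pos 8: 4: hit
pos 9: 5: hit
pos 10: 0: miss, evict 7, frames {8,4,5,0}
pos 11: 8: hit
pos 12: 5: hit
pos 13: 4: hit
pos 14: 7: miss, evict 0, frames {8,5,4,7}
At position 14, page 0 is evicted.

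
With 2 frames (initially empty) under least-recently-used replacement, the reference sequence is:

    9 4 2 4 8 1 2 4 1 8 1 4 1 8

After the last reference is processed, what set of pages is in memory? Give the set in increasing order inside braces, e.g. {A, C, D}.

{1, 8}

9: fault, frames [9]
4: fault, frames [9, 4]
2: fault, evict 9, frames [4, 2]
4: hit
8: fault, evict 2, frames [4, 8]
1: fault, evict 4, frames [8, 1]
2: fault, evict 8, frames [1, 2]
4: fault, evict 1, frames [2, 4]
1: fault, evict 2, frames [4, 1]
8: fault, evict 4, frames [1, 8]
1: hit
4: fault, evict 8, frames [1, 4]
1: hit
8: fault, evict 4, frames [1, 8]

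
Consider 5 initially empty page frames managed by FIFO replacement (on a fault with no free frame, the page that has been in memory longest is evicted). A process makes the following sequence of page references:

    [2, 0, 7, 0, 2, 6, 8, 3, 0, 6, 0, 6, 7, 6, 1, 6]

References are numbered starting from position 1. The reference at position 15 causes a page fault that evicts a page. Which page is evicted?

0

pos 1: 2 → miss, frames {2}
pos 2: 0 → miss, frames {2,0}
pos 3: 7 → miss, frames {2,0,7}
pos 4: 0 → hit
pos 5: 2 → hit
pos 6: 6 → miss, frames {2,0,7,6}
pos 7: 8 → miss, frames {2,0,7,6,8}
pos 8: 3 → miss, evict 2, frames {0,7,6,8,3}
pos 9: 0 → hit
pos 10: 6 → hit
pos 11: 0 → hit
pos 12: 6 → hit
pos 13: 7 → hit
pos 14: 6 → hit
pos 15: 1 → miss, evict 0, frames {7,6,8,3,1}
At position 15, page 0 is evicted.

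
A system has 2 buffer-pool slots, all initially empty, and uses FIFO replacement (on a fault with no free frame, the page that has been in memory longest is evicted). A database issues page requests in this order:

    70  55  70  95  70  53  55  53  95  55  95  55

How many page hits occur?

5

70 -> fault, frames {70}
55 -> fault, frames {70,55}
70 -> hit
95 -> fault, evict 70, frames {55,95}
70 -> fault, evict 55, frames {95,70}
53 -> fault, evict 95, frames {70,53}
55 -> fault, evict 70, frames {53,55}
53 -> hit
95 -> fault, evict 53, frames {55,95}
55 -> hit
95 -> hit
55 -> hit
Hits: 5.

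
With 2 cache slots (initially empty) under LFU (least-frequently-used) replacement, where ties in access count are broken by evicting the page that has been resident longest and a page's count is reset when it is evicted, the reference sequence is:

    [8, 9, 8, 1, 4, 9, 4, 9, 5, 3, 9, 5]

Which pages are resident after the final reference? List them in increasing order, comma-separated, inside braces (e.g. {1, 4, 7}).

{5, 8}

8 -> fault, frames (8)
9 -> fault, frames (8 9)
8 -> hit
1 -> fault, evict 9, frames (8 1)
4 -> fault, evict 1, frames (8 4)
9 -> fault, evict 4, frames (8 9)
4 -> fault, evict 9, frames (8 4)
9 -> fault, evict 4, frames (8 9)
5 -> fault, evict 9, frames (8 5)
3 -> fault, evict 5, frames (8 3)
9 -> fault, evict 3, frames (8 9)
5 -> fault, evict 9, frames (8 5)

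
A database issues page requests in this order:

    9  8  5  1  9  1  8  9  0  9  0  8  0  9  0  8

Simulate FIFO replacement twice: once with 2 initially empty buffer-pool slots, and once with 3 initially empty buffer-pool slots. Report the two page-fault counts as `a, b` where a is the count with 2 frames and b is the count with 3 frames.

12, 7

2 frames: F F F F F . F . F F . F F F . F → 12 faults.
3 frames: F F F F F . F . F . . . . . . . → 7 faults.
7 < 12: adding a frame reduced faults, as is typical.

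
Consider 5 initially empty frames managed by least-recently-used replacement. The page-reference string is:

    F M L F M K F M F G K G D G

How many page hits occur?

8

F -> fault, frames (F)
M -> fault, frames (F M)
L -> fault, frames (F M L)
F -> hit
M -> hit
K -> fault, frames (L F M K)
F -> hit
M -> hit
F -> hit
G -> fault, frames (L K M F G)
K -> hit
G -> hit
D -> fault, evict L, frames (M F K G D)
G -> hit
Hits: 8.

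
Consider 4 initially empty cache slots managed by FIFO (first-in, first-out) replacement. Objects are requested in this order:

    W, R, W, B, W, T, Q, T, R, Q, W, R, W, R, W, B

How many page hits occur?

8

W: fault, frames {W}
R: fault, frames {W,R}
W: hit
B: fault, frames {W,R,B}
W: hit
T: fault, frames {W,R,B,T}
Q: fault, evict W, frames {R,B,T,Q}
T: hit
R: hit
Q: hit
W: fault, evict R, frames {B,T,Q,W}
R: fault, evict B, frames {T,Q,W,R}
W: hit
R: hit
W: hit
B: fault, evict T, frames {Q,W,R,B}
Hits: 8.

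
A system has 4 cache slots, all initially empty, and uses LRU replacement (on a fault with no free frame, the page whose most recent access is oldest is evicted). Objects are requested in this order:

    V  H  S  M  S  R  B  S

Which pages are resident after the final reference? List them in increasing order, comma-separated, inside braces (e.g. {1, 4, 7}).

V → fault, frames {V}
H → fault, frames {V,H}
S → fault, frames {V,H,S}
M → fault, frames {V,H,S,M}
S → hit
R → fault, evict V, frames {H,M,S,R}
B → fault, evict H, frames {M,S,R,B}
S → hit

{B, M, R, S}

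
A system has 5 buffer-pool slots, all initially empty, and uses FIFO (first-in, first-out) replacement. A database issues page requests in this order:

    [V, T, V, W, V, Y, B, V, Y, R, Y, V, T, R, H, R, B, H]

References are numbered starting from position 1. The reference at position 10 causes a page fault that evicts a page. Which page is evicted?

pos 1: V → miss, frames {V}
pos 2: T → miss, frames {V,T}
pos 3: V → hit
pos 4: W → miss, frames {V,T,W}
pos 5: V → hit
pos 6: Y → miss, frames {V,T,W,Y}
pos 7: B → miss, frames {V,T,W,Y,B}
pos 8: V → hit
pos 9: Y → hit
pos 10: R → miss, evict V, frames {T,W,Y,B,R}
At position 10, page V is evicted.

V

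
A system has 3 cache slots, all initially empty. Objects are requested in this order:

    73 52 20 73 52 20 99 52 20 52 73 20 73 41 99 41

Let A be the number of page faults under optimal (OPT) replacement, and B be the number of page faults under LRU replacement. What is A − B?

-1

Under OPT: F F F . . . F . . . F . . F . . → 6 faults.
Under LRU: F F F . . . F . . . F . . F F . → 7 faults.
A − B = 6 − 7 = -1.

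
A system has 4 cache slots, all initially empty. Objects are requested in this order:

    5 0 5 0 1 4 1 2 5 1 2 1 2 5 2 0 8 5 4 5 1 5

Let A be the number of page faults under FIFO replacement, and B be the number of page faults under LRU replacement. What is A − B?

1

Under FIFO: F F . . F F . F F . . . . . . F F . F . F F → 11 faults.
Under LRU: F F . . F F . F F . . . . . . F F . F . F . → 10 faults.
A − B = 11 − 10 = 1.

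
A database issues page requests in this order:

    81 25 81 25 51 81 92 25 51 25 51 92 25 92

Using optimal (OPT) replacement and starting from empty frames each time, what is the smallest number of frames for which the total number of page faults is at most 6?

f=1: 14 faults
f=2: 6 faults
f=3: 4 faults
f=4: 4 faults
Smallest f with faults ≤ 6 is 2.

2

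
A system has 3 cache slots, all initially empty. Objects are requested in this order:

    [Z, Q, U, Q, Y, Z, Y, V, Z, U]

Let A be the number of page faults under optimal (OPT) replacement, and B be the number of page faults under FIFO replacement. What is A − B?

-2

Under OPT: F F F . F . . F . . → 5 faults.
Under FIFO: F F F . F F . F . F → 7 faults.
A − B = 5 − 7 = -2.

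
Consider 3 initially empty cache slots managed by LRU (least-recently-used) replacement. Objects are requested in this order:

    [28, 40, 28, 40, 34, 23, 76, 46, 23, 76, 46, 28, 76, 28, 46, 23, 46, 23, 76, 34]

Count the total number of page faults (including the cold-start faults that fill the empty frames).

28 → fault, frames [28]
40 → fault, frames [28, 40]
28 → hit
40 → hit
34 → fault, frames [28, 40, 34]
23 → fault, evict 28, frames [40, 34, 23]
76 → fault, evict 40, frames [34, 23, 76]
46 → fault, evict 34, frames [23, 76, 46]
23 → hit
76 → hit
46 → hit
28 → fault, evict 23, frames [76, 46, 28]
76 → hit
28 → hit
46 → hit
23 → fault, evict 76, frames [28, 46, 23]
46 → hit
23 → hit
76 → fault, evict 28, frames [46, 23, 76]
34 → fault, evict 46, frames [23, 76, 34]
Page faults: 10.

10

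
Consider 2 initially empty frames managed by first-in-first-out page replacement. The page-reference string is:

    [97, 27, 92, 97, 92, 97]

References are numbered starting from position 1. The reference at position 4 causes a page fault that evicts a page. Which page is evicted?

27

pos 1: 97: fault, frames {97}
pos 2: 27: fault, frames {97,27}
pos 3: 92: fault, evict 97, frames {27,92}
pos 4: 97: fault, evict 27, frames {92,97}
At position 4, page 27 is evicted.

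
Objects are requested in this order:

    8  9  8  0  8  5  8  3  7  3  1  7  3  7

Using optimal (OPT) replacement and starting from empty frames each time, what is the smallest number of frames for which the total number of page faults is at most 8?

f=1: 14 faults
f=2: 8 faults
f=3: 7 faults
f=4: 7 faults
f=5: 7 faults
f=6: 7 faults
f=7: 7 faults
Smallest f with faults ≤ 8 is 2.

2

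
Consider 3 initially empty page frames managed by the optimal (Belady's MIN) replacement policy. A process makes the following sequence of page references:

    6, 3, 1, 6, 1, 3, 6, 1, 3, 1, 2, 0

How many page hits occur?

7

6 → fault, frames (6)
3 → fault, frames (6 3)
1 → fault, frames (6 3 1)
6 → hit
1 → hit
3 → hit
6 → hit
1 → hit
3 → hit
1 → hit
2 → fault, evict 1, frames (6 3 2)
0 → fault, evict 2, frames (6 3 0)
Hits: 7.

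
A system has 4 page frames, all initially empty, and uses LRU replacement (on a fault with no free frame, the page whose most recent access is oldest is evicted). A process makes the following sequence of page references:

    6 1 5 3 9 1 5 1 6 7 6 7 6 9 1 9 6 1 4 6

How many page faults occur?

9

6 -> fault, frames [6]
1 -> fault, frames [6, 1]
5 -> fault, frames [6, 1, 5]
3 -> fault, frames [6, 1, 5, 3]
9 -> fault, evict 6, frames [1, 5, 3, 9]
1 -> hit
5 -> hit
1 -> hit
6 -> fault, evict 3, frames [9, 5, 1, 6]
7 -> fault, evict 9, frames [5, 1, 6, 7]
6 -> hit
7 -> hit
6 -> hit
9 -> fault, evict 5, frames [1, 7, 6, 9]
1 -> hit
9 -> hit
6 -> hit
1 -> hit
4 -> fault, evict 7, frames [9, 6, 1, 4]
6 -> hit
Page faults: 9.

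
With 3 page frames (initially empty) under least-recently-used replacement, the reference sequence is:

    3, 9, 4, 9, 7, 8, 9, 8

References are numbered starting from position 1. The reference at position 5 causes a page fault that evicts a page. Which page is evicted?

pos 1: 3: miss, frames (3)
pos 2: 9: miss, frames (3 9)
pos 3: 4: miss, frames (3 9 4)
pos 4: 9: hit
pos 5: 7: miss, evict 3, frames (4 9 7)
At position 5, page 3 is evicted.

3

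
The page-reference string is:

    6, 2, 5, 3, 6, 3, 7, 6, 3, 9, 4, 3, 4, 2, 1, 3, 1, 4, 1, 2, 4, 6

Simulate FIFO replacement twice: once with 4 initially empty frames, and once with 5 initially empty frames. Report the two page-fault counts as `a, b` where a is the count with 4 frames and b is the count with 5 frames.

4 frames: F F F F . . F F . F F F . F F . . . . . . F → 12 faults.
5 frames: F F F F . . F . . F F . . F F F . . . . . F → 11 faults.
11 < 12: adding a frame reduced faults, as is typical.

12, 11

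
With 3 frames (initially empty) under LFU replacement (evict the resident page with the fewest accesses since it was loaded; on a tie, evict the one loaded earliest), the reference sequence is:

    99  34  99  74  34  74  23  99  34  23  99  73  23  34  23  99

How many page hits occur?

99: fault, frames {99}
34: fault, frames {99,34}
99: hit
74: fault, frames {99,34,74}
34: hit
74: hit
23: fault, evict 99, frames {34,74,23}
99: fault, evict 23, frames {34,74,99}
34: hit
23: fault, evict 99, frames {34,74,23}
99: fault, evict 23, frames {34,74,99}
73: fault, evict 99, frames {34,74,73}
23: fault, evict 73, frames {34,74,23}
34: hit
23: hit
99: fault, evict 74, frames {34,23,99}
Hits: 6.

6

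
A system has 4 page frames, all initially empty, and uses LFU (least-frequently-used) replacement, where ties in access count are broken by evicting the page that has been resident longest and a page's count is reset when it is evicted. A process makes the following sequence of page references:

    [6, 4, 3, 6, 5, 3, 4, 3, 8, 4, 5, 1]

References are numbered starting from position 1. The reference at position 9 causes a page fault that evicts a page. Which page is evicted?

pos 1: 6 → fault, frames (6)
pos 2: 4 → fault, frames (6 4)
pos 3: 3 → fault, frames (6 4 3)
pos 4: 6 → hit
pos 5: 5 → fault, frames (6 4 3 5)
pos 6: 3 → hit
pos 7: 4 → hit
pos 8: 3 → hit
pos 9: 8 → fault, evict 5, frames (6 4 3 8)
At position 9, page 5 is evicted.

5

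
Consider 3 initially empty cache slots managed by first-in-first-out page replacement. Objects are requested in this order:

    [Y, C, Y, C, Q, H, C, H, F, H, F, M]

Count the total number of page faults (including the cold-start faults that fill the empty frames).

Y: miss, frames {Y}
C: miss, frames {Y,C}
Y: hit
C: hit
Q: miss, frames {Y,C,Q}
H: miss, evict Y, frames {C,Q,H}
C: hit
H: hit
F: miss, evict C, frames {Q,H,F}
H: hit
F: hit
M: miss, evict Q, frames {H,F,M}
Page faults: 6.

6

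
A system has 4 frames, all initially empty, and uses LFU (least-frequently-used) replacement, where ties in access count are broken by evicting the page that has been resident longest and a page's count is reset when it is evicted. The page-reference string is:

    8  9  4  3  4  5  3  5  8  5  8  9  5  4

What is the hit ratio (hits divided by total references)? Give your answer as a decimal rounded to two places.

8 -> miss, frames [8]
9 -> miss, frames [8, 9]
4 -> miss, frames [8, 9, 4]
3 -> miss, frames [8, 9, 4, 3]
4 -> hit
5 -> miss, evict 8, frames [9, 4, 3, 5]
3 -> hit
5 -> hit
8 -> miss, evict 9, frames [4, 3, 5, 8]
5 -> hit
8 -> hit
9 -> miss, evict 4, frames [3, 5, 8, 9]
5 -> hit
4 -> miss, evict 9, frames [3, 5, 8, 4]
Hits: 6 of 14 references → 6/14 = 0.4286.

0.43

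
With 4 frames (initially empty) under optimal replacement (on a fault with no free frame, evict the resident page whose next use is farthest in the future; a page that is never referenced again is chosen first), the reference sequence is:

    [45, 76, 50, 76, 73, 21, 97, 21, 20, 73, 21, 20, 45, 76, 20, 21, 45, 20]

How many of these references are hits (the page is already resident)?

10

45: fault, frames [45]
76: fault, frames [45, 76]
50: fault, frames [45, 76, 50]
76: hit
73: fault, frames [45, 76, 50, 73]
21: fault, evict 50, frames [45, 76, 73, 21]
97: fault, evict 76, frames [45, 73, 21, 97]
21: hit
20: fault, evict 97, frames [45, 73, 21, 20]
73: hit
21: hit
20: hit
45: hit
76: fault, evict 73, frames [45, 21, 20, 76]
20: hit
21: hit
45: hit
20: hit
Hits: 10.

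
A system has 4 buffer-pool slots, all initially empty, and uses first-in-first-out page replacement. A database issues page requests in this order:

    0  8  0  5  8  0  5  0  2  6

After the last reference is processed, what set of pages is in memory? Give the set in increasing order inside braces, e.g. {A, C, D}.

{2, 5, 6, 8}

0 -> fault, frames {0}
8 -> fault, frames {0,8}
0 -> hit
5 -> fault, frames {0,8,5}
8 -> hit
0 -> hit
5 -> hit
0 -> hit
2 -> fault, frames {0,8,5,2}
6 -> fault, evict 0, frames {8,5,2,6}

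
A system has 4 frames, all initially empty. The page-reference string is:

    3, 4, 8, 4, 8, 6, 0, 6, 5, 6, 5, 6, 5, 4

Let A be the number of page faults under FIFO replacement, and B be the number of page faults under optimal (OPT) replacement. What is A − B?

Under FIFO: F F F . . F F . F . . . . F → 7 faults.
Under OPT: F F F . . F F . F . . . . . → 6 faults.
A − B = 7 − 6 = 1.

1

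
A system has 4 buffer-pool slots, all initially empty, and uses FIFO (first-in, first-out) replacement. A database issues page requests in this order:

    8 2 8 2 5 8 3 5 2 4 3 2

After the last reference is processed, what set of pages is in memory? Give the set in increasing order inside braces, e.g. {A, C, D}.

{2, 3, 4, 5}

8 -> miss, frames {8}
2 -> miss, frames {8,2}
8 -> hit
2 -> hit
5 -> miss, frames {8,2,5}
8 -> hit
3 -> miss, frames {8,2,5,3}
5 -> hit
2 -> hit
4 -> miss, evict 8, frames {2,5,3,4}
3 -> hit
2 -> hit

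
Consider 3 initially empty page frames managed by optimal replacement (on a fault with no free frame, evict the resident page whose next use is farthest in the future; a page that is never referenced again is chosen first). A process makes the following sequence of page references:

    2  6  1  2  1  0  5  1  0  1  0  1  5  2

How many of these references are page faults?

6

2 → fault, frames [2]
6 → fault, frames [2, 6]
1 → fault, frames [2, 6, 1]
2 → hit
1 → hit
0 → fault, evict 6, frames [2, 1, 0]
5 → fault, evict 2, frames [1, 0, 5]
1 → hit
0 → hit
1 → hit
0 → hit
1 → hit
5 → hit
2 → fault, evict 5, frames [1, 0, 2]
Page faults: 6.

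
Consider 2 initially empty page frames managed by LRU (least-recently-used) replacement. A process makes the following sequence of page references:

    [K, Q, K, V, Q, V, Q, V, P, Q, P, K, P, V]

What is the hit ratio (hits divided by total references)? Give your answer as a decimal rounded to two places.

K: fault, frames {K}
Q: fault, frames {K,Q}
K: hit
V: fault, evict Q, frames {K,V}
Q: fault, evict K, frames {V,Q}
V: hit
Q: hit
V: hit
P: fault, evict Q, frames {V,P}
Q: fault, evict V, frames {P,Q}
P: hit
K: fault, evict Q, frames {P,K}
P: hit
V: fault, evict K, frames {P,V}
Hits: 6 of 14 references → 6/14 = 0.4286.

0.43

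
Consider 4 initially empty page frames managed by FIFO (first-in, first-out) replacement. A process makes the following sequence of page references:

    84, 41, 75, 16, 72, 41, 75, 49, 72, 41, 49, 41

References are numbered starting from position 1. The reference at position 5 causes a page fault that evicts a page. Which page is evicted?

pos 1: 84 -> miss, frames (84)
pos 2: 41 -> miss, frames (84 41)
pos 3: 75 -> miss, frames (84 41 75)
pos 4: 16 -> miss, frames (84 41 75 16)
pos 5: 72 -> miss, evict 84, frames (41 75 16 72)
At position 5, page 84 is evicted.

84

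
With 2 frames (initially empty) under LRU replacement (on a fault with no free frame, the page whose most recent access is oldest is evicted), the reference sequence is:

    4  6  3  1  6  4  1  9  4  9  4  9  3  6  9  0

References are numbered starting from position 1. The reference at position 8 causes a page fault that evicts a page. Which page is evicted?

4

pos 1: 4 -> miss, frames {4}
pos 2: 6 -> miss, frames {4,6}
pos 3: 3 -> miss, evict 4, frames {6,3}
pos 4: 1 -> miss, evict 6, frames {3,1}
pos 5: 6 -> miss, evict 3, frames {1,6}
pos 6: 4 -> miss, evict 1, frames {6,4}
pos 7: 1 -> miss, evict 6, frames {4,1}
pos 8: 9 -> miss, evict 4, frames {1,9}
At position 8, page 4 is evicted.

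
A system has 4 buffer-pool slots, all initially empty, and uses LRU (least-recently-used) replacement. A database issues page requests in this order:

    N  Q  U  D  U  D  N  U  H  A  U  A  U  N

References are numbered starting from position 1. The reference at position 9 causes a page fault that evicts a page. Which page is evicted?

pos 1: N -> fault, frames {N}
pos 2: Q -> fault, frames {N,Q}
pos 3: U -> fault, frames {N,Q,U}
pos 4: D -> fault, frames {N,Q,U,D}
pos 5: U -> hit
pos 6: D -> hit
pos 7: N -> hit
pos 8: U -> hit
pos 9: H -> fault, evict Q, frames {D,N,U,H}
At position 9, page Q is evicted.

Q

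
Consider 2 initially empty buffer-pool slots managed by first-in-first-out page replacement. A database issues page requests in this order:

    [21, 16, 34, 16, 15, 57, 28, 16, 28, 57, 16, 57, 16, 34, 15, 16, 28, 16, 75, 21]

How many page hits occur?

21: fault, frames [21]
16: fault, frames [21, 16]
34: fault, evict 21, frames [16, 34]
16: hit
15: fault, evict 16, frames [34, 15]
57: fault, evict 34, frames [15, 57]
28: fault, evict 15, frames [57, 28]
16: fault, evict 57, frames [28, 16]
28: hit
57: fault, evict 28, frames [16, 57]
16: hit
57: hit
16: hit
34: fault, evict 16, frames [57, 34]
15: fault, evict 57, frames [34, 15]
16: fault, evict 34, frames [15, 16]
28: fault, evict 15, frames [16, 28]
16: hit
75: fault, evict 16, frames [28, 75]
21: fault, evict 28, frames [75, 21]
Hits: 6.

6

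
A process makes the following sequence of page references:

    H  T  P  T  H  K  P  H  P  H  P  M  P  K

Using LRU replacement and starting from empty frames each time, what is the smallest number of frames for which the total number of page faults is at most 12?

2

f=1: 14 faults
f=2: 9 faults
f=3: 7 faults
f=4: 5 faults
f=5: 5 faults
Smallest f with faults ≤ 12 is 2.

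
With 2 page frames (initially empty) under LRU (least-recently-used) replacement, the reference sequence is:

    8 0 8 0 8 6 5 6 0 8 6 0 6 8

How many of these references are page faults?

9

8 -> fault, frames (8)
0 -> fault, frames (8 0)
8 -> hit
0 -> hit
8 -> hit
6 -> fault, evict 0, frames (8 6)
5 -> fault, evict 8, frames (6 5)
6 -> hit
0 -> fault, evict 5, frames (6 0)
8 -> fault, evict 6, frames (0 8)
6 -> fault, evict 0, frames (8 6)
0 -> fault, evict 8, frames (6 0)
6 -> hit
8 -> fault, evict 0, frames (6 8)
Page faults: 9.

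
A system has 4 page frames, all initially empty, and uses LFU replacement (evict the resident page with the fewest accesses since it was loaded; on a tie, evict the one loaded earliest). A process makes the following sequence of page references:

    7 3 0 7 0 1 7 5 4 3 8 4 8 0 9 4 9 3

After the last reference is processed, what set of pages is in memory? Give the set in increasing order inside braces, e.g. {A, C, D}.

{0, 3, 7, 8}

7: fault, frames [7]
3: fault, frames [7, 3]
0: fault, frames [7, 3, 0]
7: hit
0: hit
1: fault, frames [7, 3, 0, 1]
7: hit
5: fault, evict 3, frames [7, 0, 1, 5]
4: fault, evict 1, frames [7, 0, 5, 4]
3: fault, evict 5, frames [7, 0, 4, 3]
8: fault, evict 4, frames [7, 0, 3, 8]
4: fault, evict 3, frames [7, 0, 8, 4]
8: hit
0: hit
9: fault, evict 4, frames [7, 0, 8, 9]
4: fault, evict 9, frames [7, 0, 8, 4]
9: fault, evict 4, frames [7, 0, 8, 9]
3: fault, evict 9, frames [7, 0, 8, 3]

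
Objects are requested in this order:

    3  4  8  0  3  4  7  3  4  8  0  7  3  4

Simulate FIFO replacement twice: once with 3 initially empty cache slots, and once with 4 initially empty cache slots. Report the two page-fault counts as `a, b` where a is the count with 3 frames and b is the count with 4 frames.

11, 12

3 frames: F F F F F F F . . F F . F F → 11 faults.
4 frames: F F F F . . F F F F F F F F → 12 faults.
12 > 11: adding a frame increased faults — Belady's anomaly.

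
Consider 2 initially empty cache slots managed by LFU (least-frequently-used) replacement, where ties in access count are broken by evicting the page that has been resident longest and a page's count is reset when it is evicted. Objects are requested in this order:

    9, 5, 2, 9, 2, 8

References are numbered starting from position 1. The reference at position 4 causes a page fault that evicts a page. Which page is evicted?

5

pos 1: 9 -> miss, frames {9}
pos 2: 5 -> miss, frames {9,5}
pos 3: 2 -> miss, evict 9, frames {5,2}
pos 4: 9 -> miss, evict 5, frames {2,9}
At position 4, page 5 is evicted.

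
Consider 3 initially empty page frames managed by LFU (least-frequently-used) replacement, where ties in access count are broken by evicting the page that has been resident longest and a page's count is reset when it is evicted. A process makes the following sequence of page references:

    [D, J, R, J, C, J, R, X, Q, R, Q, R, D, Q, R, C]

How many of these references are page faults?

D → miss, frames [D]
J → miss, frames [D, J]
R → miss, frames [D, J, R]
J → hit
C → miss, evict D, frames [J, R, C]
J → hit
R → hit
X → miss, evict C, frames [J, R, X]
Q → miss, evict X, frames [J, R, Q]
R → hit
Q → hit
R → hit
D → miss, evict Q, frames [J, R, D]
Q → miss, evict D, frames [J, R, Q]
R → hit
C → miss, evict Q, frames [J, R, C]
Page faults: 9.

9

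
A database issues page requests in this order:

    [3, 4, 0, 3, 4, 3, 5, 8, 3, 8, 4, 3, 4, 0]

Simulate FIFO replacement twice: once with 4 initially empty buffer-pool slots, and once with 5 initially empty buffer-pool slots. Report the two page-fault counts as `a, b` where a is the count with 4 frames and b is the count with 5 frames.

8, 5

4 frames: F F F . . . F F F . F . . F → 8 faults.
5 frames: F F F . . . F F . . . . . . → 5 faults.
5 < 8: adding a frame reduced faults, as is typical.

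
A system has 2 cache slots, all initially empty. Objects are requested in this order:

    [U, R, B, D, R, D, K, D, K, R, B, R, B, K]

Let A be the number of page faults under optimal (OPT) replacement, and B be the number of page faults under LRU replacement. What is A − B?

-1

Under OPT: F F F F . . F . . F F . . F → 8 faults.
Under LRU: F F F F F . F . . F F . . F → 9 faults.
A − B = 8 − 9 = -1.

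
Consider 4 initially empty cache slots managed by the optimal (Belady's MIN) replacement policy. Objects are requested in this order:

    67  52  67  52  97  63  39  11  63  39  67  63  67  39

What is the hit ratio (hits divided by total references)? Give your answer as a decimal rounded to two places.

67 → miss, frames [67]
52 → miss, frames [67, 52]
67 → hit
52 → hit
97 → miss, frames [67, 52, 97]
63 → miss, frames [67, 52, 97, 63]
39 → miss, evict 97, frames [67, 52, 63, 39]
11 → miss, evict 52, frames [67, 63, 39, 11]
63 → hit
39 → hit
67 → hit
63 → hit
67 → hit
39 → hit
Hits: 8 of 14 references → 8/14 = 0.5714.

0.57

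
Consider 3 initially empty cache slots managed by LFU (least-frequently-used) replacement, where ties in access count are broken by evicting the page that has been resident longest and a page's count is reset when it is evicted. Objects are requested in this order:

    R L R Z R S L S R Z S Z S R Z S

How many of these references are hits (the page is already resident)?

10

R: miss, frames {R}
L: miss, frames {R,L}
R: hit
Z: miss, frames {R,L,Z}
R: hit
S: miss, evict L, frames {R,Z,S}
L: miss, evict Z, frames {R,S,L}
S: hit
R: hit
Z: miss, evict L, frames {R,S,Z}
S: hit
Z: hit
S: hit
R: hit
Z: hit
S: hit
Hits: 10.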